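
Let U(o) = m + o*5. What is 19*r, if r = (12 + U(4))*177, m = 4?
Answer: 121068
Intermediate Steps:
U(o) = 4 + 5*o (U(o) = 4 + o*5 = 4 + 5*o)
r = 6372 (r = (12 + (4 + 5*4))*177 = (12 + (4 + 20))*177 = (12 + 24)*177 = 36*177 = 6372)
19*r = 19*6372 = 121068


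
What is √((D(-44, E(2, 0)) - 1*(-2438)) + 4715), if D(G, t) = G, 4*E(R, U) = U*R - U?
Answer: √7109 ≈ 84.315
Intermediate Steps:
E(R, U) = -U/4 + R*U/4 (E(R, U) = (U*R - U)/4 = (R*U - U)/4 = (-U + R*U)/4 = -U/4 + R*U/4)
√((D(-44, E(2, 0)) - 1*(-2438)) + 4715) = √((-44 - 1*(-2438)) + 4715) = √((-44 + 2438) + 4715) = √(2394 + 4715) = √7109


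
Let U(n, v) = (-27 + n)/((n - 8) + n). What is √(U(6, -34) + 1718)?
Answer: √6851/2 ≈ 41.385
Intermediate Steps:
U(n, v) = (-27 + n)/(-8 + 2*n) (U(n, v) = (-27 + n)/((-8 + n) + n) = (-27 + n)/(-8 + 2*n))
√(U(6, -34) + 1718) = √((-27 + 6)/(2*(-4 + 6)) + 1718) = √((½)*(-21)/2 + 1718) = √((½)*(½)*(-21) + 1718) = √(-21/4 + 1718) = √(6851/4) = √6851/2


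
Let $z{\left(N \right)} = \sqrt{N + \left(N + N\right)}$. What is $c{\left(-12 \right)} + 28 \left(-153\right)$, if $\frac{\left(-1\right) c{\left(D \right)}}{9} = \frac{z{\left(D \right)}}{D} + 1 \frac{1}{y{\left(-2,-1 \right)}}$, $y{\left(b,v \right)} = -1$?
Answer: $-4275 + \frac{9 i}{2} \approx -4275.0 + 4.5 i$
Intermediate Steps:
$z{\left(N \right)} = \sqrt{3} \sqrt{N}$ ($z{\left(N \right)} = \sqrt{N + 2 N} = \sqrt{3 N} = \sqrt{3} \sqrt{N}$)
$c{\left(D \right)} = 9 - \frac{9 \sqrt{3}}{\sqrt{D}}$ ($c{\left(D \right)} = - 9 \left(\frac{\sqrt{3} \sqrt{D}}{D} + 1 \frac{1}{-1}\right) = - 9 \left(\frac{\sqrt{3}}{\sqrt{D}} + 1 \left(-1\right)\right) = - 9 \left(\frac{\sqrt{3}}{\sqrt{D}} - 1\right) = - 9 \left(-1 + \frac{\sqrt{3}}{\sqrt{D}}\right) = 9 - \frac{9 \sqrt{3}}{\sqrt{D}}$)
$c{\left(-12 \right)} + 28 \left(-153\right) = \left(9 - \frac{9 \sqrt{3}}{2 i \sqrt{3}}\right) + 28 \left(-153\right) = \left(9 - 9 \sqrt{3} \left(- \frac{i \sqrt{3}}{6}\right)\right) - 4284 = \left(9 + \frac{9 i}{2}\right) - 4284 = -4275 + \frac{9 i}{2}$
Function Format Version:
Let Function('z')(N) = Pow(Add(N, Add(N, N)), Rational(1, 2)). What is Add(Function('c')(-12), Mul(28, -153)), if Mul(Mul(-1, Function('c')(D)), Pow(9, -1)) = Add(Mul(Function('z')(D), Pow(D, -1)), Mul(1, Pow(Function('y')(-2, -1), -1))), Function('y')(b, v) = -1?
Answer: Add(-4275, Mul(Rational(9, 2), I)) ≈ Add(-4275.0, Mul(4.5000, I))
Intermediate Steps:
Function('z')(N) = Mul(Pow(3, Rational(1, 2)), Pow(N, Rational(1, 2))) (Function('z')(N) = Pow(Add(N, Mul(2, N)), Rational(1, 2)) = Pow(Mul(3, N), Rational(1, 2)) = Mul(Pow(3, Rational(1, 2)), Pow(N, Rational(1, 2))))
Function('c')(D) = Add(9, Mul(-9, Pow(3, Rational(1, 2)), Pow(D, Rational(-1, 2)))) (Function('c')(D) = Mul(-9, Add(Mul(Mul(Pow(3, Rational(1, 2)), Pow(D, Rational(1, 2))), Pow(D, -1)), Mul(1, Pow(-1, -1)))) = Mul(-9, Add(Mul(Pow(3, Rational(1, 2)), Pow(D, Rational(-1, 2))), Mul(1, -1))) = Mul(-9, Add(Mul(Pow(3, Rational(1, 2)), Pow(D, Rational(-1, 2))), -1)) = Mul(-9, Add(-1, Mul(Pow(3, Rational(1, 2)), Pow(D, Rational(-1, 2))))) = Add(9, Mul(-9, Pow(3, Rational(1, 2)), Pow(D, Rational(-1, 2)))))
Add(Function('c')(-12), Mul(28, -153)) = Add(Add(9, Mul(-9, Pow(3, Rational(1, 2)), Pow(-12, Rational(-1, 2)))), Mul(28, -153)) = Add(Add(9, Mul(-9, Pow(3, Rational(1, 2)), Mul(Rational(-1, 6), I, Pow(3, Rational(1, 2))))), -4284) = Add(Add(9, Mul(Rational(9, 2), I)), -4284) = Add(-4275, Mul(Rational(9, 2), I))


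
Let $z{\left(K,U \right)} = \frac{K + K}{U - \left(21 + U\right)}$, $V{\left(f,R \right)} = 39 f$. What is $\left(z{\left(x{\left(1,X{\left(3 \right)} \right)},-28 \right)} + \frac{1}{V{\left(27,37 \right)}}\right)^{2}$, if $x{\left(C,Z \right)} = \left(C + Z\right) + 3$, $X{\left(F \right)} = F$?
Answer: $\frac{491401}{1108809} \approx 0.44318$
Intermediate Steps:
$x{\left(C,Z \right)} = 3 + C + Z$
$z{\left(K,U \right)} = - \frac{2 K}{21}$ ($z{\left(K,U \right)} = \frac{2 K}{-21} = 2 K \left(- \frac{1}{21}\right) = - \frac{2 K}{21}$)
$\left(z{\left(x{\left(1,X{\left(3 \right)} \right)},-28 \right)} + \frac{1}{V{\left(27,37 \right)}}\right)^{2} = \left(- \frac{2 \left(3 + 1 + 3\right)}{21} + \frac{1}{39 \cdot 27}\right)^{2} = \left(\left(- \frac{2}{21}\right) 7 + \frac{1}{1053}\right)^{2} = \left(- \frac{2}{3} + \frac{1}{1053}\right)^{2} = \left(- \frac{701}{1053}\right)^{2} = \frac{491401}{1108809}$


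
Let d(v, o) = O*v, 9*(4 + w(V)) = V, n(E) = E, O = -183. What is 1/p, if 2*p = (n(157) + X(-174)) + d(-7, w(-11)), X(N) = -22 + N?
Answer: 1/621 ≈ 0.0016103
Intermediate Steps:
w(V) = -4 + V/9
d(v, o) = -183*v
p = 621 (p = ((157 + (-22 - 174)) - 183*(-7))/2 = ((157 - 196) + 1281)/2 = (-39 + 1281)/2 = (½)*1242 = 621)
1/p = 1/621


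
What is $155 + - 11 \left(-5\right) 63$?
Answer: $3620$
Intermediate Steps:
$155 + - 11 \left(-5\right) 63 = 155 + \left(-1\right) \left(-55\right) 63 = 155 + 55 \cdot 63 = 155 + 3465 = 3620$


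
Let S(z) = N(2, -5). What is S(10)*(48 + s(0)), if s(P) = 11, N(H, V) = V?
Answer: -295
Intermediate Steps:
S(z) = -5
S(10)*(48 + s(0)) = -5*(48 + 11) = -5*59 = -295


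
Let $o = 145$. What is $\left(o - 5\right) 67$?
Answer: $9380$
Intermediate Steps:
$\left(o - 5\right) 67 = \left(145 - 5\right) 67 = 140 \cdot 67 = 9380$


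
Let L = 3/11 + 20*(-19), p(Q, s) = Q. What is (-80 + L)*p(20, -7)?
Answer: -101140/11 ≈ -9194.5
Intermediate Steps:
L = -4177/11 (L = 3*(1/11) - 380 = 3/11 - 380 = -4177/11 ≈ -379.73)
(-80 + L)*p(20, -7) = (-80 - 4177/11)*20 = -5057/11*20 = -101140/11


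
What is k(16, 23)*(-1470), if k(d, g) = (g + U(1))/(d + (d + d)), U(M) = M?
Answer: -735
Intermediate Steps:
k(d, g) = (1 + g)/(3*d) (k(d, g) = (g + 1)/(d + (d + d)) = (1 + g)/(d + 2*d) = (1 + g)/((3*d)) = (1 + g)*(1/(3*d)) = (1 + g)/(3*d))
k(16, 23)*(-1470) = ((⅓)*(1 + 23)/16)*(-1470) = ((⅓)*(1/16)*24)*(-1470) = (½)*(-1470) = -735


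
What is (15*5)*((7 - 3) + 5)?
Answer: 675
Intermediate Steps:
(15*5)*((7 - 3) + 5) = 75*(4 + 5) = 75*9 = 675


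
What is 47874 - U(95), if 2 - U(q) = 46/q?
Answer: 4547886/95 ≈ 47873.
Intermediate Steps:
U(q) = 2 - 46/q
47874 - U(95) = 47874 - (2 - 46/95) = 47874 - 1*144/95 = 47874 - 144/95 = 4547886/95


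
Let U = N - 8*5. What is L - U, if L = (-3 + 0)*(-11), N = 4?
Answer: 69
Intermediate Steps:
U = -36 (U = 4 - 8*5 = 4 - 40 = -36)
L = 33 (L = -3*(-11) = 33)
L - U = 33 - 1*(-36) = 33 + 36 = 69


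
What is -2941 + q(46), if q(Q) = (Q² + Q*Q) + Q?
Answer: 1337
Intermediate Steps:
q(Q) = Q + 2*Q² (q(Q) = (Q² + Q²) + Q = 2*Q² + Q = Q + 2*Q²)
-2941 + q(46) = -2941 + 46*(1 + 2*46) = -2941 + 46*(1 + 92) = -2941 + 46*93 = -2941 + 4278 = 1337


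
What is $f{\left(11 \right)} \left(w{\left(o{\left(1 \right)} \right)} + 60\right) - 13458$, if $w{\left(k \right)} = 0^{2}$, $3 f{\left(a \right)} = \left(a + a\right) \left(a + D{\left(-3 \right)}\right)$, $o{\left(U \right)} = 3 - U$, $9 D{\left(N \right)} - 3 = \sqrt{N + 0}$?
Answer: $- \frac{25414}{3} + \frac{440 i \sqrt{3}}{9} \approx -8471.3 + 84.678 i$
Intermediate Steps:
$D{\left(N \right)} = \frac{1}{3} + \frac{\sqrt{N}}{9}$ ($D{\left(N \right)} = \frac{1}{3} + \frac{\sqrt{N + 0}}{9} = \frac{1}{3} + \frac{\sqrt{N}}{9}$)
$f{\left(a \right)} = \frac{2 a \left(\frac{1}{3} + a + \frac{i \sqrt{3}}{9}\right)}{3}$ ($f{\left(a \right)} = \frac{\left(a + a\right) \left(a + \left(\frac{1}{3} + \frac{\sqrt{-3}}{9}\right)\right)}{3} = \frac{2 a \left(a + \left(\frac{1}{3} + \frac{i \sqrt{3}}{9}\right)\right)}{3} = \frac{2 a \left(\frac{1}{3} + a + \frac{i \sqrt{3}}{9}\right)}{3}$)
$w{\left(k \right)} = 0$
$f{\left(11 \right)} \left(w{\left(o{\left(1 \right)} \right)} + 60\right) - 13458 = \frac{2}{27} \cdot 11 \left(3 + 9 \cdot 11 + i \sqrt{3}\right) \left(0 + 60\right) - 13458 = \frac{2}{27} \cdot 11 \left(3 + 99 + i \sqrt{3}\right) 60 - 13458 = \frac{2}{27} \cdot 11 \left(102 + i \sqrt{3}\right) 60 - 13458 = \left(\frac{748}{9} + \frac{22 i \sqrt{3}}{27}\right) 60 - 13458 = \left(\frac{14960}{3} + \frac{440 i \sqrt{3}}{9}\right) - 13458 = - \frac{25414}{3} + \frac{440 i \sqrt{3}}{9}$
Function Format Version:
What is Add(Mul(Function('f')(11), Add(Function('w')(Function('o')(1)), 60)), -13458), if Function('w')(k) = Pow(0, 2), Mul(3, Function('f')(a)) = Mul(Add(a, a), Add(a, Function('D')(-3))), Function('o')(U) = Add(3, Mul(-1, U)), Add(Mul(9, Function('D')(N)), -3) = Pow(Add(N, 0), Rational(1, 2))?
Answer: Add(Rational(-25414, 3), Mul(Rational(440, 9), I, Pow(3, Rational(1, 2)))) ≈ Add(-8471.3, Mul(84.678, I))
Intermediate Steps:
Function('D')(N) = Add(Rational(1, 3), Mul(Rational(1, 9), Pow(N, Rational(1, 2)))) (Function('D')(N) = Add(Rational(1, 3), Mul(Rational(1, 9), Pow(Add(N, 0), Rational(1, 2)))) = Add(Rational(1, 3), Mul(Rational(1, 9), Pow(N, Rational(1, 2)))))
Function('f')(a) = Mul(Rational(2, 3), a, Add(Rational(1, 3), a, Mul(Rational(1, 9), I, Pow(3, Rational(1, 2))))) (Function('f')(a) = Mul(Rational(1, 3), Mul(Add(a, a), Add(a, Add(Rational(1, 3), Mul(Rational(1, 9), Pow(-3, Rational(1, 2))))))) = Mul(Rational(1, 3), Mul(Mul(2, a), Add(a, Add(Rational(1, 3), Mul(Rational(1, 9), Mul(I, Pow(3, Rational(1, 2)))))))) = Mul(Rational(1, 3), Mul(Mul(2, a), Add(a, Add(Rational(1, 3), Mul(Rational(1, 9), I, Pow(3, Rational(1, 2))))))) = Mul(Rational(1, 3), Mul(Mul(2, a), Add(Rational(1, 3), a, Mul(Rational(1, 9), I, Pow(3, Rational(1, 2)))))) = Mul(Rational(1, 3), Mul(2, a, Add(Rational(1, 3), a, Mul(Rational(1, 9), I, Pow(3, Rational(1, 2)))))) = Mul(Rational(2, 3), a, Add(Rational(1, 3), a, Mul(Rational(1, 9), I, Pow(3, Rational(1, 2))))))
Function('w')(k) = 0
Add(Mul(Function('f')(11), Add(Function('w')(Function('o')(1)), 60)), -13458) = Add(Mul(Mul(Rational(2, 27), 11, Add(3, Mul(9, 11), Mul(I, Pow(3, Rational(1, 2))))), Add(0, 60)), -13458) = Add(Mul(Mul(Rational(2, 27), 11, Add(3, 99, Mul(I, Pow(3, Rational(1, 2))))), 60), -13458) = Add(Mul(Mul(Rational(2, 27), 11, Add(102, Mul(I, Pow(3, Rational(1, 2))))), 60), -13458) = Add(Mul(Add(Rational(748, 9), Mul(Rational(22, 27), I, Pow(3, Rational(1, 2)))), 60), -13458) = Add(Add(Rational(14960, 3), Mul(Rational(440, 9), I, Pow(3, Rational(1, 2)))), -13458) = Add(Rational(-25414, 3), Mul(Rational(440, 9), I, Pow(3, Rational(1, 2))))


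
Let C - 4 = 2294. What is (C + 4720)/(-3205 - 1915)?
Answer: -3509/2560 ≈ -1.3707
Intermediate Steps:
C = 2298 (C = 4 + 2294 = 2298)
(C + 4720)/(-3205 - 1915) = (2298 + 4720)/(-3205 - 1915) = 7018/(-5120) = 7018*(-1/5120) = -3509/2560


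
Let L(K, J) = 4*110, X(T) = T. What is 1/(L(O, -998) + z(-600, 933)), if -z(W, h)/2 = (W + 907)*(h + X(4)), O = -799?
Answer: -1/574878 ≈ -1.7395e-6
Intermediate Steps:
L(K, J) = 440
z(W, h) = -2*(4 + h)*(907 + W) (z(W, h) = -2*(W + 907)*(h + 4) = -2*(907 + W)*(4 + h) = -2*(4 + h)*(907 + W))
1/(L(O, -998) + z(-600, 933)) = 1/(440 + (-7256 - 1814*933 - 8*(-600) - 2*(-600)*933)) = 1/(440 + (-7256 - 1692462 + 4800 + 1119600)) = 1/(440 - 575318) = 1/(-574878) = -1/574878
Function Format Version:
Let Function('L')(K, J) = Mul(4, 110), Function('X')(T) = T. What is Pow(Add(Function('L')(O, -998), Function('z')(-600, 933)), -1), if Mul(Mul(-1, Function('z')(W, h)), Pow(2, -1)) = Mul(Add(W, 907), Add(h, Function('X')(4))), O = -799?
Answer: Rational(-1, 574878) ≈ -1.7395e-6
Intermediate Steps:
Function('L')(K, J) = 440
Function('z')(W, h) = Mul(-2, Add(4, h), Add(907, W)) (Function('z')(W, h) = Mul(-2, Mul(Add(W, 907), Add(h, 4))) = Mul(-2, Mul(Add(907, W), Add(4, h))) = Mul(-2, Mul(Add(4, h), Add(907, W))) = Mul(-2, Add(4, h), Add(907, W)))
Pow(Add(Function('L')(O, -998), Function('z')(-600, 933)), -1) = Pow(Add(440, Add(-7256, Mul(-1814, 933), Mul(-8, -600), Mul(-2, -600, 933))), -1) = Pow(Add(440, Add(-7256, -1692462, 4800, 1119600)), -1) = Pow(Add(440, -575318), -1) = Pow(-574878, -1) = Rational(-1, 574878)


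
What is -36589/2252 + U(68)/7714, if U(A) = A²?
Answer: -135917149/8685964 ≈ -15.648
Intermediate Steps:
-36589/2252 + U(68)/7714 = -36589/2252 + 68²/7714 = -36589*1/2252 + 4624*(1/7714) = -36589/2252 + 2312/3857 = -135917149/8685964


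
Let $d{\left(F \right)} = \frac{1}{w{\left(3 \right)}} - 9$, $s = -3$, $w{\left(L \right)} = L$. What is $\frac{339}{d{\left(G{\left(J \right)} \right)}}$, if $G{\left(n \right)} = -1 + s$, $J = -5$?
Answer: $- \frac{1017}{26} \approx -39.115$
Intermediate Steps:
$G{\left(n \right)} = -4$ ($G{\left(n \right)} = -1 - 3 = -4$)
$d{\left(F \right)} = - \frac{26}{3}$ ($d{\left(F \right)} = \frac{1}{3} - 9 = - \frac{26}{3}$)
$\frac{339}{d{\left(G{\left(J \right)} \right)}} = \frac{339}{- \frac{26}{3}} = 339 \left(- \frac{3}{26}\right) = - \frac{1017}{26}$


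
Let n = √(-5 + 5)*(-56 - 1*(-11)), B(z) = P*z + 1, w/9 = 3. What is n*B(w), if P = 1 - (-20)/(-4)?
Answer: 0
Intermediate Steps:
w = 27 (w = 9*3 = 27)
P = -4 (P = 1 - (-20)*(-1)/4 = 1 - 4*5/4 = 1 - 5 = -4)
B(z) = 1 - 4*z (B(z) = -4*z + 1 = 1 - 4*z)
n = 0 (n = √0*(-56 + 11) = 0*(-45) = 0)
n*B(w) = 0*(1 - 4*27) = 0*(1 - 108) = 0*(-107) = 0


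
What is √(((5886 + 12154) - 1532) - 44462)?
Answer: 3*I*√3106 ≈ 167.19*I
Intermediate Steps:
√(((5886 + 12154) - 1532) - 44462) = √((18040 - 1532) - 44462) = √(16508 - 44462) = √(-27954) = 3*I*√3106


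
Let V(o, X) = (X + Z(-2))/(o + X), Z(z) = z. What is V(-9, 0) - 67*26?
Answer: -15676/9 ≈ -1741.8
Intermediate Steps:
V(o, X) = (-2 + X)/(X + o) (V(o, X) = (X - 2)/(o + X) = (-2 + X)/(X + o))
V(-9, 0) - 67*26 = (-2 + 0)/(0 - 9) - 67*26 = -2/(-9) - 1742 = -⅑*(-2) - 1742 = 2/9 - 1742 = -15676/9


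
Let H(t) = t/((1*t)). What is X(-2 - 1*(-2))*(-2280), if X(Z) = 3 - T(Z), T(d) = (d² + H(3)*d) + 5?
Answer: 4560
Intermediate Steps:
H(t) = 1 (H(t) = t/t = 1)
T(d) = 5 + d + d² (T(d) = (d² + 1*d) + 5 = (d² + d) + 5 = (d + d²) + 5 = 5 + d + d²)
X(Z) = -2 - Z - Z² (X(Z) = 3 - (5 + Z + Z²) = 3 + (-5 - Z - Z²) = -2 - Z - Z²)
X(-2 - 1*(-2))*(-2280) = (-2 - (-2 - 1*(-2)) - (-2 - 1*(-2))²)*(-2280) = (-2 - (-2 + 2) - (-2 + 2)²)*(-2280) = (-2 - 1*0 - 1*0²)*(-2280) = (-2 + 0 - 1*0)*(-2280) = (-2 + 0 + 0)*(-2280) = -2*(-2280) = 4560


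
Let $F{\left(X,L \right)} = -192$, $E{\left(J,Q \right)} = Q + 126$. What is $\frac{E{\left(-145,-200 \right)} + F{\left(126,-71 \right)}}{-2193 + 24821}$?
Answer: $- \frac{133}{11314} \approx -0.011755$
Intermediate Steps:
$E{\left(J,Q \right)} = 126 + Q$
$\frac{E{\left(-145,-200 \right)} + F{\left(126,-71 \right)}}{-2193 + 24821} = \frac{\left(126 - 200\right) - 192}{-2193 + 24821} = \frac{-74 - 192}{22628} = \left(-266\right) \frac{1}{22628} = - \frac{133}{11314}$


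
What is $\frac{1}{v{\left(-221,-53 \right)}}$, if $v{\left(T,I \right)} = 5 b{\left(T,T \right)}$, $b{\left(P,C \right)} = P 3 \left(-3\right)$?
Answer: $\frac{1}{9945} \approx 0.00010055$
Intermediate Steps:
$b{\left(P,C \right)} = - 9 P$ ($b{\left(P,C \right)} = 3 P \left(-3\right) = - 9 P$)
$v{\left(T,I \right)} = - 45 T$ ($v{\left(T,I \right)} = 5 \left(- 9 T\right) = - 45 T$)
$\frac{1}{v{\left(-221,-53 \right)}} = \frac{1}{\left(-45\right) \left(-221\right)} = \frac{1}{9945}$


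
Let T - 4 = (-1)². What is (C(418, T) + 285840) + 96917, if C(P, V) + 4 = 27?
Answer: 382780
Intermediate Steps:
T = 5 (T = 4 + (-1)² = 4 + 1 = 5)
C(P, V) = 23 (C(P, V) = -4 + 27 = 23)
(C(418, T) + 285840) + 96917 = (23 + 285840) + 96917 = 285863 + 96917 = 382780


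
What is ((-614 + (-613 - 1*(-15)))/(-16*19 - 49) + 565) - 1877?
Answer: -461924/353 ≈ -1308.6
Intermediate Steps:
((-614 + (-613 - 1*(-15)))/(-16*19 - 49) + 565) - 1877 = ((-614 + (-613 + 15))/(-304 - 49) + 565) - 1877 = ((-614 - 598)/(-353) + 565) - 1877 = (-1212*(-1/353) + 565) - 1877 = (1212/353 + 565) - 1877 = 200657/353 - 1877 = -461924/353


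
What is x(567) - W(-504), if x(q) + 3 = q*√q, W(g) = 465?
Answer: -468 + 5103*√7 ≈ 13033.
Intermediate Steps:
x(q) = -3 + q^(3/2) (x(q) = -3 + q*√q = -3 + q^(3/2))
x(567) - W(-504) = (-3 + 567^(3/2)) - 1*465 = (-3 + 5103*√7) - 465 = -468 + 5103*√7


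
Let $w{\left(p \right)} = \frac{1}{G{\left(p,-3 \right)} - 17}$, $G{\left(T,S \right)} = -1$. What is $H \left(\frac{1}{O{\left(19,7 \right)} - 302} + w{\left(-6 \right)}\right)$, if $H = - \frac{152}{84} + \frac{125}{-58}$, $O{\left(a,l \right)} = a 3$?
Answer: $\frac{1270027}{5371380} \approx 0.23644$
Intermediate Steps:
$O{\left(a,l \right)} = 3 a$
$w{\left(p \right)} = - \frac{1}{18}$ ($w{\left(p \right)} = \frac{1}{-1 - 17} = \frac{1}{-18} = - \frac{1}{18}$)
$H = - \frac{4829}{1218}$ ($H = \left(-152\right) \frac{1}{84} + 125 \left(- \frac{1}{58}\right) = - \frac{38}{21} - \frac{125}{58} = - \frac{4829}{1218} \approx -3.9647$)
$H \left(\frac{1}{O{\left(19,7 \right)} - 302} + w{\left(-6 \right)}\right) = - \frac{4829 \left(\frac{1}{3 \cdot 19 - 302} - \frac{1}{18}\right)}{1218} = - \frac{4829 \left(\frac{1}{57 - 302} - \frac{1}{18}\right)}{1218} = - \frac{4829 \left(\frac{1}{-245} - \frac{1}{18}\right)}{1218} = - \frac{4829 \left(- \frac{1}{245} - \frac{1}{18}\right)}{1218} = \left(- \frac{4829}{1218}\right) \left(- \frac{263}{4410}\right) = \frac{1270027}{5371380}$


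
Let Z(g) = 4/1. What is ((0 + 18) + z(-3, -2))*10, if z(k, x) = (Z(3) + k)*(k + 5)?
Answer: 200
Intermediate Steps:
Z(g) = 4 (Z(g) = 4*1 = 4)
z(k, x) = (4 + k)*(5 + k) (z(k, x) = (4 + k)*(k + 5) = (4 + k)*(5 + k))
((0 + 18) + z(-3, -2))*10 = ((0 + 18) + (20 + (-3)² + 9*(-3)))*10 = (18 + (20 + 9 - 27))*10 = (18 + 2)*10 = 20*10 = 200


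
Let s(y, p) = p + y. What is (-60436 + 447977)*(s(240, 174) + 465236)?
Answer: 180458466650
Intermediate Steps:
(-60436 + 447977)*(s(240, 174) + 465236) = (-60436 + 447977)*((174 + 240) + 465236) = 387541*(414 + 465236) = 387541*465650 = 180458466650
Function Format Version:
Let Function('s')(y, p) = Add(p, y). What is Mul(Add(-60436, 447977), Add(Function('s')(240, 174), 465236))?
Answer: 180458466650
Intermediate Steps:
Mul(Add(-60436, 447977), Add(Function('s')(240, 174), 465236)) = Mul(Add(-60436, 447977), Add(Add(174, 240), 465236)) = Mul(387541, Add(414, 465236)) = Mul(387541, 465650) = 180458466650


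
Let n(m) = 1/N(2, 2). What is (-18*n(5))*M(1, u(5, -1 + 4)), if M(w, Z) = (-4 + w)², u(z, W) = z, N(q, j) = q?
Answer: -81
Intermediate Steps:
n(m) = ½ (n(m) = 1/2 = ½)
(-18*n(5))*M(1, u(5, -1 + 4)) = (-18*½)*(-4 + 1)² = -9*(-3)² = -9*9 = -81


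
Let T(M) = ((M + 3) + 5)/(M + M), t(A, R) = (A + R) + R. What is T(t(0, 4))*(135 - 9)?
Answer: 126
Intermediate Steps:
t(A, R) = A + 2*R
T(M) = (8 + M)/(2*M) (T(M) = ((3 + M) + 5)/((2*M)) = (8 + M)*(1/(2*M)) = (8 + M)/(2*M))
T(t(0, 4))*(135 - 9) = ((8 + (0 + 2*4))/(2*(0 + 2*4)))*(135 - 9) = ((8 + (0 + 8))/(2*(0 + 8)))*126 = ((1/2)*(8 + 8)/8)*126 = ((1/2)*(1/8)*16)*126 = 1*126 = 126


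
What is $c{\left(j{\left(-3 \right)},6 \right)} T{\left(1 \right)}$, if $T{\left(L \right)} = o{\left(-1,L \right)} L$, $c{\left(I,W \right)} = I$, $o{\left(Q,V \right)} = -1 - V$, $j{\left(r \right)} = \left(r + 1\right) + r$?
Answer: $10$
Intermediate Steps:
$j{\left(r \right)} = 1 + 2 r$ ($j{\left(r \right)} = \left(1 + r\right) + r = 1 + 2 r$)
$T{\left(L \right)} = L \left(-1 - L\right)$ ($T{\left(L \right)} = \left(-1 - L\right) L = L \left(-1 - L\right)$)
$c{\left(j{\left(-3 \right)},6 \right)} T{\left(1 \right)} = \left(1 + 2 \left(-3\right)\right) \left(\left(-1\right) 1 \left(1 + 1\right)\right) = \left(1 - 6\right) \left(\left(-1\right) 1 \cdot 2\right) = \left(-5\right) \left(-2\right) = 10$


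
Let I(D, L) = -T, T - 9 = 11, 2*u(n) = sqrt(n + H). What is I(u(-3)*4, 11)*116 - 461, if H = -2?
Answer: -2781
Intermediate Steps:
u(n) = sqrt(-2 + n)/2 (u(n) = sqrt(n - 2)/2 = sqrt(-2 + n)/2)
T = 20 (T = 9 + 11 = 20)
I(D, L) = -20 (I(D, L) = -1*20 = -20)
I(u(-3)*4, 11)*116 - 461 = -20*116 - 461 = -2320 - 461 = -2781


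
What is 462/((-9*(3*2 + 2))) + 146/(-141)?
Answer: -1401/188 ≈ -7.4521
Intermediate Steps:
462/((-9*(3*2 + 2))) + 146/(-141) = 462/((-9*(6 + 2))) + 146*(-1/141) = 462/((-9*8)) - 146/141 = 462/(-72) - 146/141 = 462*(-1/72) - 146/141 = -77/12 - 146/141 = -1401/188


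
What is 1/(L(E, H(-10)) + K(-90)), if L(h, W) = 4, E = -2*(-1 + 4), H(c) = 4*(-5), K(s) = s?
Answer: -1/86 ≈ -0.011628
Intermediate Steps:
H(c) = -20
E = -6 (E = -2*3 = -6)
1/(L(E, H(-10)) + K(-90)) = 1/(4 - 90) = 1/(-86) = -1/86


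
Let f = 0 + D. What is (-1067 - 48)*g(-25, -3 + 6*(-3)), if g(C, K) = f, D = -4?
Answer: 4460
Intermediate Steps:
f = -4 (f = 0 - 4 = -4)
g(C, K) = -4
(-1067 - 48)*g(-25, -3 + 6*(-3)) = (-1067 - 48)*(-4) = -1115*(-4) = 4460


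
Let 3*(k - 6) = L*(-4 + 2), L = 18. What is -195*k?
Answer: 1170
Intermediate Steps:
k = -6 (k = 6 + (18*(-4 + 2))/3 = 6 + (18*(-2))/3 = 6 + (1/3)*(-36) = 6 - 12 = -6)
-195*k = -195*(-6) = 1170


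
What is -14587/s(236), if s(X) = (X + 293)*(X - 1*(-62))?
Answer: -14587/157642 ≈ -0.092532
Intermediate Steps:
s(X) = (62 + X)*(293 + X) (s(X) = (293 + X)*(X + 62) = (293 + X)*(62 + X) = (62 + X)*(293 + X))
-14587/s(236) = -14587/(18166 + 236² + 355*236) = -14587/(18166 + 55696 + 83780) = -14587/157642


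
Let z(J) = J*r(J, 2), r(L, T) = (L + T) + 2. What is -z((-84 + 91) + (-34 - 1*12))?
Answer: -1365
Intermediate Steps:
r(L, T) = 2 + L + T
z(J) = J*(4 + J) (z(J) = J*(2 + J + 2) = J*(4 + J))
-z((-84 + 91) + (-34 - 1*12)) = -((-84 + 91) + (-34 - 1*12))*(4 + ((-84 + 91) + (-34 - 1*12))) = -(7 + (-34 - 12))*(4 + (7 + (-34 - 12))) = -(7 - 46)*(4 + (7 - 46)) = -(-39)*(4 - 39) = -(-39)*(-35) = -1*1365 = -1365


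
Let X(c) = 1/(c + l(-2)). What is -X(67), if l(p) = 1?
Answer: -1/68 ≈ -0.014706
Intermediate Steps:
X(c) = 1/(1 + c) (X(c) = 1/(c + 1) = 1/(1 + c))
-X(67) = -1/(1 + 67) = -1/68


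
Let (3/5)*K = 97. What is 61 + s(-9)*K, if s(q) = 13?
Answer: 6488/3 ≈ 2162.7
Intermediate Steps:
K = 485/3 (K = (5/3)*97 = 485/3 ≈ 161.67)
61 + s(-9)*K = 61 + 13*(485/3) = 61 + 6305/3 = 6488/3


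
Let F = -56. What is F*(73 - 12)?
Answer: -3416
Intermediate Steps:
F*(73 - 12) = -56*(73 - 12) = -56*61 = -3416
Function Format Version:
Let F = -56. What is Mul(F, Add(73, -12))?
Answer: -3416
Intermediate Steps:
Mul(F, Add(73, -12)) = Mul(-56, Add(73, -12)) = Mul(-56, 61) = -3416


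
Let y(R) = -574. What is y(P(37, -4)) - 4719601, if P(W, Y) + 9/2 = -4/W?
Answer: -4720175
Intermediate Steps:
P(W, Y) = -9/2 - 4/W
y(P(37, -4)) - 4719601 = -574 - 4719601 = -4720175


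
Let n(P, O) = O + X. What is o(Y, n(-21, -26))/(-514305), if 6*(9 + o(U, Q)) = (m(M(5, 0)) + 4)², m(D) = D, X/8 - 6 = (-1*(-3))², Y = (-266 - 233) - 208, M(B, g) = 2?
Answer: 1/171435 ≈ 5.8331e-6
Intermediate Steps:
Y = -707 (Y = -499 - 208 = -707)
X = 120 (X = 48 + 8*(-1*(-3))² = 48 + 8*3² = 48 + 8*9 = 48 + 72 = 120)
n(P, O) = 120 + O (n(P, O) = O + 120 = 120 + O)
o(U, Q) = -3 (o(U, Q) = -9 + (2 + 4)²/6 = -9 + (⅙)*6² = -9 + (⅙)*36 = -9 + 6 = -3)
o(Y, n(-21, -26))/(-514305) = -3/(-514305) = -3*(-1/514305) = 1/171435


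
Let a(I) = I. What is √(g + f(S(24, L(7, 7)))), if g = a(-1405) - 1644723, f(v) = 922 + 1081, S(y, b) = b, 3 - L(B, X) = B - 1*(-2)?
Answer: 5*I*√65765 ≈ 1282.2*I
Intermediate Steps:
L(B, X) = 1 - B (L(B, X) = 3 - (B - 1*(-2)) = 3 - (B + 2) = 3 - (2 + B) = 3 + (-2 - B) = 1 - B)
f(v) = 2003
g = -1646128 (g = -1405 - 1644723 = -1646128)
√(g + f(S(24, L(7, 7)))) = √(-1646128 + 2003) = √(-1644125) = 5*I*√65765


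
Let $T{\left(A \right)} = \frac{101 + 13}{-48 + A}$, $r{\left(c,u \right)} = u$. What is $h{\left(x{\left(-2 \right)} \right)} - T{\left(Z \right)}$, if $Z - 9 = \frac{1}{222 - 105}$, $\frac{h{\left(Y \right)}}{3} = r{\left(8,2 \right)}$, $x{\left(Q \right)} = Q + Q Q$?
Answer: $\frac{20355}{2281} \approx 8.9237$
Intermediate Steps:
$x{\left(Q \right)} = Q + Q^{2}$
$h{\left(Y \right)} = 6$ ($h{\left(Y \right)} = 3 \cdot 2 = 6$)
$Z = \frac{1054}{117}$ ($Z = 9 + \frac{1}{222 - 105} = 9 + \frac{1}{117} = \frac{1054}{117} \approx 9.0085$)
$T{\left(A \right)} = \frac{114}{-48 + A}$
$h{\left(x{\left(-2 \right)} \right)} - T{\left(Z \right)} = 6 - \frac{114}{-48 + \frac{1054}{117}} = 6 - \frac{114}{- \frac{4562}{117}} = 6 - 114 \left(- \frac{117}{4562}\right) = 6 - - \frac{6669}{2281} = 6 + \frac{6669}{2281} = \frac{20355}{2281}$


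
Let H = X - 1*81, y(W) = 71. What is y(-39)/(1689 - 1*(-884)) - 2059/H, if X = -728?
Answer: 5355246/2081557 ≈ 2.5727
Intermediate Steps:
H = -809 (H = -728 - 1*81 = -728 - 81 = -809)
y(-39)/(1689 - 1*(-884)) - 2059/H = 71/(1689 - 1*(-884)) - 2059/(-809) = 71/(1689 + 884) - 2059*(-1/809) = 71/2573 + 2059/809 = 5355246/2081557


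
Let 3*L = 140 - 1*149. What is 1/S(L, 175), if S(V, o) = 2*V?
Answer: -⅙ ≈ -0.16667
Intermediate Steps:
L = -3 (L = (140 - 1*149)/3 = (140 - 149)/3 = (⅓)*(-9) = -3)
1/S(L, 175) = 1/(2*(-3)) = 1/(-6) = -⅙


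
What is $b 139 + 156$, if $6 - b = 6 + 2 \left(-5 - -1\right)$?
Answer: $1268$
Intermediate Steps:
$b = 8$ ($b = 6 - \left(6 + 2 \left(-5 - -1\right)\right) = 6 - \left(6 + 2 \left(-5 + 1\right)\right) = 6 - \left(6 + 2 \left(-4\right)\right) = 6 - \left(6 - 8\right) = 6 - -2 = 6 + 2 = 8$)
$b 139 + 156 = 8 \cdot 139 + 156 = 1112 + 156 = 1268$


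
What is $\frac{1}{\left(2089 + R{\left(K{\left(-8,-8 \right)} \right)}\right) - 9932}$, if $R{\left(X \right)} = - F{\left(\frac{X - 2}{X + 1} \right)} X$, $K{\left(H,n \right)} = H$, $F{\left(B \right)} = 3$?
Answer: $- \frac{1}{7819} \approx -0.00012789$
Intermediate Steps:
$R{\left(X \right)} = - 3 X$
$\frac{1}{\left(2089 + R{\left(K{\left(-8,-8 \right)} \right)}\right) - 9932} = \frac{1}{\left(2089 - -24\right) - 9932} = \frac{1}{\left(2089 + 24\right) - 9932} = \frac{1}{2113 - 9932} = \frac{1}{-7819} = - \frac{1}{7819}$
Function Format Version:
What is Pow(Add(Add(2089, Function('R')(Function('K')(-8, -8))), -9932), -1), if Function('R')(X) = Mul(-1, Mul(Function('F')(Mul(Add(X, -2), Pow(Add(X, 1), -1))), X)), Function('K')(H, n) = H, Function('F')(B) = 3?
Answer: Rational(-1, 7819) ≈ -0.00012789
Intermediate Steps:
Function('R')(X) = Mul(-3, X) (Function('R')(X) = Mul(-1, Mul(3, X)) = Mul(-3, X))
Pow(Add(Add(2089, Function('R')(Function('K')(-8, -8))), -9932), -1) = Pow(Add(Add(2089, Mul(-3, -8)), -9932), -1) = Pow(Add(Add(2089, 24), -9932), -1) = Pow(Add(2113, -9932), -1) = Pow(-7819, -1) = Rational(-1, 7819)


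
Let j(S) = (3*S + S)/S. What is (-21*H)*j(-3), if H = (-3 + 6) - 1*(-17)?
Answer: -1680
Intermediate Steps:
H = 20 (H = 3 + 17 = 20)
j(S) = 4 (j(S) = (4*S)/S = 4)
(-21*H)*j(-3) = -21*20*4 = -420*4 = -1680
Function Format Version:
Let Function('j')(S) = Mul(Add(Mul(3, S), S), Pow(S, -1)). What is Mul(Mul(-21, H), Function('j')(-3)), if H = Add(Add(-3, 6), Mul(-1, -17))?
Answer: -1680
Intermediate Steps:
H = 20 (H = Add(3, 17) = 20)
Function('j')(S) = 4 (Function('j')(S) = Mul(Mul(4, S), Pow(S, -1)) = 4)
Mul(Mul(-21, H), Function('j')(-3)) = Mul(Mul(-21, 20), 4) = Mul(-420, 4) = -1680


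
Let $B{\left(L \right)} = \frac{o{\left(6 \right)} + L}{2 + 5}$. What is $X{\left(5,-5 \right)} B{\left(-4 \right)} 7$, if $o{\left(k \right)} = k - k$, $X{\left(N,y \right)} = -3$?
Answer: $12$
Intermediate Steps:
$o{\left(k \right)} = 0$
$B{\left(L \right)} = \frac{L}{7}$ ($B{\left(L \right)} = \frac{0 + L}{2 + 5} = \frac{L}{7}$)
$X{\left(5,-5 \right)} B{\left(-4 \right)} 7 = - 3 \cdot \frac{1}{7} \left(-4\right) 7 = \left(-3\right) \left(- \frac{4}{7}\right) 7 = \frac{12}{7} \cdot 7 = 12$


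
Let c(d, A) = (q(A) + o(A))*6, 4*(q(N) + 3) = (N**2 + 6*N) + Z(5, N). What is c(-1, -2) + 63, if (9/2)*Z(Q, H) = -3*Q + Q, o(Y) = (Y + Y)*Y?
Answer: 233/3 ≈ 77.667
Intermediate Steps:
o(Y) = 2*Y**2 (o(Y) = (2*Y)*Y = 2*Y**2)
Z(Q, H) = -4*Q/9 (Z(Q, H) = 2*(-3*Q + Q)/9 = 2*(-2*Q)/9 = -4*Q/9)
q(N) = -32/9 + N**2/4 + 3*N/2 (q(N) = -3 + ((N**2 + 6*N) - 4/9*5)/4 = -3 + ((N**2 + 6*N) - 20/9)/4 = -3 + (-20/9 + N**2 + 6*N)/4 = -3 + (-5/9 + N**2/4 + 3*N/2) = -32/9 + N**2/4 + 3*N/2)
c(d, A) = -64/3 + 9*A + 27*A**2/2 (c(d, A) = ((-32/9 + A**2/4 + 3*A/2) + 2*A**2)*6 = (-32/9 + 3*A/2 + 9*A**2/4)*6 = -64/3 + 9*A + 27*A**2/2)
c(-1, -2) + 63 = (-64/3 + 9*(-2) + (27/2)*(-2)**2) + 63 = (-64/3 - 18 + (27/2)*4) + 63 = (-64/3 - 18 + 54) + 63 = 44/3 + 63 = 233/3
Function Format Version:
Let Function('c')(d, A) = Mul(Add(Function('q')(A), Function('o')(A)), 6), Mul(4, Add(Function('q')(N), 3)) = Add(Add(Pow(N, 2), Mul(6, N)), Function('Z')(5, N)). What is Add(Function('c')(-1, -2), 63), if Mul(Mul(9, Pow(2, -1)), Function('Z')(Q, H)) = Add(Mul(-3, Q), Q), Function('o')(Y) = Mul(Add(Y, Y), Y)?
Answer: Rational(233, 3) ≈ 77.667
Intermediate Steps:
Function('o')(Y) = Mul(2, Pow(Y, 2)) (Function('o')(Y) = Mul(Mul(2, Y), Y) = Mul(2, Pow(Y, 2)))
Function('Z')(Q, H) = Mul(Rational(-4, 9), Q) (Function('Z')(Q, H) = Mul(Rational(2, 9), Add(Mul(-3, Q), Q)) = Mul(Rational(2, 9), Mul(-2, Q)) = Mul(Rational(-4, 9), Q))
Function('q')(N) = Add(Rational(-32, 9), Mul(Rational(1, 4), Pow(N, 2)), Mul(Rational(3, 2), N)) (Function('q')(N) = Add(-3, Mul(Rational(1, 4), Add(Add(Pow(N, 2), Mul(6, N)), Mul(Rational(-4, 9), 5)))) = Add(-3, Mul(Rational(1, 4), Add(Add(Pow(N, 2), Mul(6, N)), Rational(-20, 9)))) = Add(-3, Mul(Rational(1, 4), Add(Rational(-20, 9), Pow(N, 2), Mul(6, N)))) = Add(-3, Add(Rational(-5, 9), Mul(Rational(1, 4), Pow(N, 2)), Mul(Rational(3, 2), N))) = Add(Rational(-32, 9), Mul(Rational(1, 4), Pow(N, 2)), Mul(Rational(3, 2), N)))
Function('c')(d, A) = Add(Rational(-64, 3), Mul(9, A), Mul(Rational(27, 2), Pow(A, 2))) (Function('c')(d, A) = Mul(Add(Add(Rational(-32, 9), Mul(Rational(1, 4), Pow(A, 2)), Mul(Rational(3, 2), A)), Mul(2, Pow(A, 2))), 6) = Mul(Add(Rational(-32, 9), Mul(Rational(3, 2), A), Mul(Rational(9, 4), Pow(A, 2))), 6) = Add(Rational(-64, 3), Mul(9, A), Mul(Rational(27, 2), Pow(A, 2))))
Add(Function('c')(-1, -2), 63) = Add(Add(Rational(-64, 3), Mul(9, -2), Mul(Rational(27, 2), Pow(-2, 2))), 63) = Add(Add(Rational(-64, 3), -18, Mul(Rational(27, 2), 4)), 63) = Add(Add(Rational(-64, 3), -18, 54), 63) = Add(Rational(44, 3), 63) = Rational(233, 3)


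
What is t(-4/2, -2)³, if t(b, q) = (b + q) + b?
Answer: -216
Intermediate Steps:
t(b, q) = q + 2*b
t(-4/2, -2)³ = (-2 + 2*(-4/2))³ = (-2 + 2*(-4*½))³ = (-2 + 2*(-2))³ = (-2 - 4)³ = (-6)³ = -216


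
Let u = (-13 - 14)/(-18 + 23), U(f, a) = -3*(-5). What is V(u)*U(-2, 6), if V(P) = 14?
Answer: 210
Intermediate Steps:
U(f, a) = 15
u = -27/5 ≈ -5.4000
V(u)*U(-2, 6) = 14*15 = 210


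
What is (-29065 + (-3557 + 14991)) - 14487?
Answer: -32118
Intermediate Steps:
(-29065 + (-3557 + 14991)) - 14487 = (-29065 + 11434) - 14487 = -17631 - 14487 = -32118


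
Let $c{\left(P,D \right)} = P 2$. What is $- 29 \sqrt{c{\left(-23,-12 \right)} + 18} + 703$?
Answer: $703 - 58 i \sqrt{7} \approx 703.0 - 153.45 i$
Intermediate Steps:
$c{\left(P,D \right)} = 2 P$
$- 29 \sqrt{c{\left(-23,-12 \right)} + 18} + 703 = - 29 \sqrt{2 \left(-23\right) + 18} + 703 = - 29 \sqrt{-46 + 18} + 703 = - 29 \sqrt{-28} + 703 = - 29 \cdot 2 i \sqrt{7} + 703 = - 58 i \sqrt{7} + 703 = 703 - 58 i \sqrt{7}$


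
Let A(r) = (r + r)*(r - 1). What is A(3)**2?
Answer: 144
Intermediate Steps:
A(r) = 2*r*(-1 + r) (A(r) = (2*r)*(-1 + r) = 2*r*(-1 + r))
A(3)**2 = (2*3*(-1 + 3))**2 = (2*3*2)**2 = 12**2 = 144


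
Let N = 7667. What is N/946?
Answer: 697/86 ≈ 8.1046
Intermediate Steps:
N/946 = 7667/946 = 7667*(1/946) = 697/86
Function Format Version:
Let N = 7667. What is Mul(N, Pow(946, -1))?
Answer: Rational(697, 86) ≈ 8.1046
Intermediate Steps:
Mul(N, Pow(946, -1)) = Mul(7667, Pow(946, -1)) = Mul(7667, Rational(1, 946)) = Rational(697, 86)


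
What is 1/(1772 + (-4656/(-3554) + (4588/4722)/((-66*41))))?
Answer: 5676507441/10066205787257 ≈ 0.00056392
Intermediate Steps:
1/(1772 + (-4656/(-3554) + (4588/4722)/((-66*41)))) = 1/(1772 + (-4656*(-1/3554) + (4588*(1/4722))/(-2706))) = 1/(1772 + (2328/1777 + (2294/2361)*(-1/2706))) = 1/(1772 + (2328/1777 - 1147/3194433)) = 1/(1772 + 7434601805/5676507441) = 1/(10066205787257/5676507441) = 5676507441/10066205787257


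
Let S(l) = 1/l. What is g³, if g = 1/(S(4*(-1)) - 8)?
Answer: -64/35937 ≈ -0.0017809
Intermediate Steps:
g = -4/33 (g = 1/(1/(4*(-1)) - 8) = 1/(1/(-4) - 8) = 1/(-¼ - 8) = 1/(-33/4) = -4/33 ≈ -0.12121)
g³ = (-4/33)³ = -64/35937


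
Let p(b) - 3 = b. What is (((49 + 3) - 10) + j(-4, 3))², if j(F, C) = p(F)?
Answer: 1681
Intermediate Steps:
p(b) = 3 + b
j(F, C) = 3 + F
(((49 + 3) - 10) + j(-4, 3))² = (((49 + 3) - 10) + (3 - 4))² = ((52 - 10) - 1)² = (42 - 1)² = 41² = 1681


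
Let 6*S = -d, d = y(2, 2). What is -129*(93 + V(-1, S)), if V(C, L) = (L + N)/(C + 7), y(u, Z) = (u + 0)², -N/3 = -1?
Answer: -72283/6 ≈ -12047.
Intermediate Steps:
N = 3 (N = -3*(-1) = 3)
y(u, Z) = u²
d = 4 (d = 2² = 4)
S = -⅔ (S = (-1*4)/6 = (⅙)*(-4) = -⅔ ≈ -0.66667)
V(C, L) = (3 + L)/(7 + C) (V(C, L) = (L + 3)/(C + 7) = (3 + L)/(7 + C))
-129*(93 + V(-1, S)) = -129*(93 + (3 - ⅔)/(7 - 1)) = -129*(93 + (7/3)/6) = -129*(93 + (⅙)*(7/3)) = -129*(93 + 7/18) = -129*1681/18 = -72283/6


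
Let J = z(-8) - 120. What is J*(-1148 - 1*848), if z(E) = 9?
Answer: 221556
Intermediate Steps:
J = -111 (J = 9 - 120 = -111)
J*(-1148 - 1*848) = -111*(-1148 - 1*848) = -111*(-1148 - 848) = -111*(-1996) = 221556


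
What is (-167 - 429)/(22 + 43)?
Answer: -596/65 ≈ -9.1692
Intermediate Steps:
(-167 - 429)/(22 + 43) = -596/65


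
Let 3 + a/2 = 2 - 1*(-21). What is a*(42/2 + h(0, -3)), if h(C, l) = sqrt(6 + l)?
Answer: 840 + 40*sqrt(3) ≈ 909.28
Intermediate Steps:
a = 40 (a = -6 + 2*(2 - 1*(-21)) = -6 + 2*(2 + 21) = -6 + 2*23 = -6 + 46 = 40)
a*(42/2 + h(0, -3)) = 40*(42/2 + sqrt(6 - 3)) = 40*(42*(1/2) + sqrt(3)) = 40*(21 + sqrt(3)) = 840 + 40*sqrt(3)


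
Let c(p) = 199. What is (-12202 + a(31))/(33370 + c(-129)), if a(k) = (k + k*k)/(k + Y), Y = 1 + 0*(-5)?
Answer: -12171/33569 ≈ -0.36257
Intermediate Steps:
Y = 1 (Y = 1 + 0 = 1)
a(k) = (k + k²)/(1 + k) (a(k) = (k + k*k)/(k + 1) = (k + k²)/(1 + k))
(-12202 + a(31))/(33370 + c(-129)) = (-12202 + 31)/(33370 + 199) = -12171/33569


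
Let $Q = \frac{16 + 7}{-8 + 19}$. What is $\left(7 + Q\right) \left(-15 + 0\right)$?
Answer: $- \frac{1500}{11} \approx -136.36$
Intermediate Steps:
$Q = \frac{23}{11} \approx 2.0909$
$\left(7 + Q\right) \left(-15 + 0\right) = \left(7 + \frac{23}{11}\right) \left(-15 + 0\right) = \frac{100}{11} \left(-15\right) = - \frac{1500}{11}$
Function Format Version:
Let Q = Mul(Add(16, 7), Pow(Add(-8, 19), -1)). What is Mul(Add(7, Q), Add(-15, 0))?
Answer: Rational(-1500, 11) ≈ -136.36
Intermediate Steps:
Q = Rational(23, 11) (Q = Mul(23, Pow(11, -1)) = Mul(23, Rational(1, 11)) = Rational(23, 11) ≈ 2.0909)
Mul(Add(7, Q), Add(-15, 0)) = Mul(Add(7, Rational(23, 11)), Add(-15, 0)) = Mul(Rational(100, 11), -15) = Rational(-1500, 11)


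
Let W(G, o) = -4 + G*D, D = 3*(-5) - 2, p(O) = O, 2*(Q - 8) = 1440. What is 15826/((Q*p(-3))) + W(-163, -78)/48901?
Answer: -383932049/53399892 ≈ -7.1898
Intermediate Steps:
Q = 728 (Q = 8 + (½)*1440 = 8 + 720 = 728)
D = -17 (D = -15 - 2 = -17)
W(G, o) = -4 - 17*G (W(G, o) = -4 + G*(-17) = -4 - 17*G)
15826/((Q*p(-3))) + W(-163, -78)/48901 = 15826/((728*(-3))) + (-4 - 17*(-163))/48901 = 15826/(-2184) + (-4 + 2771)*(1/48901) = 15826*(-1/2184) + 2767*(1/48901) = -7913/1092 + 2767/48901 = -383932049/53399892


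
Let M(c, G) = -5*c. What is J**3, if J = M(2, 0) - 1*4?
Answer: -2744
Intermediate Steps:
J = -14 (J = -5*2 - 1*4 = -10 - 4 = -14)
J**3 = (-14)**3 = -2744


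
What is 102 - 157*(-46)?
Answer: 7324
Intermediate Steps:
102 - 157*(-46) = 102 + 7222 = 7324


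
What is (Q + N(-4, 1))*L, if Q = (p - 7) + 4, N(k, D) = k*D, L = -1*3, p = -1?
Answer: 24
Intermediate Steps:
L = -3
N(k, D) = D*k
Q = -4 (Q = (-1 - 7) + 4 = -8 + 4 = -4)
(Q + N(-4, 1))*L = (-4 + 1*(-4))*(-3) = (-4 - 4)*(-3) = -8*(-3) = 24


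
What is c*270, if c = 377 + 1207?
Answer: 427680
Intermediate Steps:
c = 1584
c*270 = 1584*270 = 427680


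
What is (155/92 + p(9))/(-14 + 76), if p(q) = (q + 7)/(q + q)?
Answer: 2131/51336 ≈ 0.041511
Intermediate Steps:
p(q) = (7 + q)/(2*q) (p(q) = (7 + q)/((2*q)) = (7 + q)*(1/(2*q)) = (7 + q)/(2*q))
(155/92 + p(9))/(-14 + 76) = (155/92 + (½)*(7 + 9)/9)/(-14 + 76) = (155*(1/92) + (½)*(⅑)*16)/62 = (155/92 + 8/9)*(1/62) = (2131/828)*(1/62) = 2131/51336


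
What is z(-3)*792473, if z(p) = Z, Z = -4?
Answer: -3169892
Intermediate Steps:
z(p) = -4
z(-3)*792473 = -4*792473 = -3169892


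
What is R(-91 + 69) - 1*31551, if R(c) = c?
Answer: -31573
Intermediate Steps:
R(-91 + 69) - 1*31551 = (-91 + 69) - 1*31551 = -22 - 31551 = -31573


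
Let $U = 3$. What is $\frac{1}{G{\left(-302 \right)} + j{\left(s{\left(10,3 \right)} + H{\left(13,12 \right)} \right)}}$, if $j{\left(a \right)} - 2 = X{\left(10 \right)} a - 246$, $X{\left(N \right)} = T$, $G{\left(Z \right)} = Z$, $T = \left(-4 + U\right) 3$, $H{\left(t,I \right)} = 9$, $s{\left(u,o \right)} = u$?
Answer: $- \frac{1}{603} \approx -0.0016584$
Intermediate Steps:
$T = -3$ ($T = \left(-4 + 3\right) 3 = \left(-1\right) 3 = -3$)
$X{\left(N \right)} = -3$
$j{\left(a \right)} = -244 - 3 a$ ($j{\left(a \right)} = 2 - \left(246 + 3 a\right) = -244 - 3 a$)
$\frac{1}{G{\left(-302 \right)} + j{\left(s{\left(10,3 \right)} + H{\left(13,12 \right)} \right)}} = \frac{1}{-302 - \left(244 + 3 \left(10 + 9\right)\right)} = \frac{1}{-302 - 301} = \frac{1}{-603} = - \frac{1}{603}$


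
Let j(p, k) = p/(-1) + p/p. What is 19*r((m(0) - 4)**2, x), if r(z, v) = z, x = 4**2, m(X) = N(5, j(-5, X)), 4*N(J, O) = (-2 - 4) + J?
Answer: 5491/16 ≈ 343.19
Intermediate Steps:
j(p, k) = 1 - p (j(p, k) = p*(-1) + 1 = -p + 1 = 1 - p)
N(J, O) = -3/2 + J/4 (N(J, O) = ((-2 - 4) + J)/4 = (-6 + J)/4 = -3/2 + J/4)
m(X) = -1/4 (m(X) = -3/2 + (1/4)*5 = -3/2 + 5/4 = -1/4)
x = 16
19*r((m(0) - 4)**2, x) = 19*(-1/4 - 4)**2 = 19*(-17/4)**2 = 19*(289/16) = 5491/16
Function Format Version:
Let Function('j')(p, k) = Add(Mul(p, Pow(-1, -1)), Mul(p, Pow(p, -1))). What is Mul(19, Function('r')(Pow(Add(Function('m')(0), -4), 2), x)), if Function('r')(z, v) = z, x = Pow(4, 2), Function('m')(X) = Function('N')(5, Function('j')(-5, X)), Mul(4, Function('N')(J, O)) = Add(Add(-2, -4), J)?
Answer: Rational(5491, 16) ≈ 343.19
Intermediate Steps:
Function('j')(p, k) = Add(1, Mul(-1, p)) (Function('j')(p, k) = Add(Mul(p, -1), 1) = Add(Mul(-1, p), 1) = Add(1, Mul(-1, p)))
Function('N')(J, O) = Add(Rational(-3, 2), Mul(Rational(1, 4), J)) (Function('N')(J, O) = Mul(Rational(1, 4), Add(Add(-2, -4), J)) = Mul(Rational(1, 4), Add(-6, J)) = Add(Rational(-3, 2), Mul(Rational(1, 4), J)))
Function('m')(X) = Rational(-1, 4) (Function('m')(X) = Add(Rational(-3, 2), Mul(Rational(1, 4), 5)) = Add(Rational(-3, 2), Rational(5, 4)) = Rational(-1, 4))
x = 16
Mul(19, Function('r')(Pow(Add(Function('m')(0), -4), 2), x)) = Mul(19, Pow(Add(Rational(-1, 4), -4), 2)) = Mul(19, Pow(Rational(-17, 4), 2)) = Mul(19, Rational(289, 16)) = Rational(5491, 16)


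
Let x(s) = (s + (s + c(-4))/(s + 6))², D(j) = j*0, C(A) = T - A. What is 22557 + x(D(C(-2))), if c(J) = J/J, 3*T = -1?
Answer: 812053/36 ≈ 22557.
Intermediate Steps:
T = -⅓ (T = (⅓)*(-1) = -⅓ ≈ -0.33333)
C(A) = -⅓ - A
c(J) = 1
D(j) = 0
x(s) = (s + (1 + s)/(6 + s))² (x(s) = (s + (s + 1)/(s + 6))² = (s + (1 + s)/(6 + s))²)
22557 + x(D(C(-2))) = 22557 + (1 + 0² + 7*0)²/(6 + 0)² = 22557 + (1 + 0 + 0)²/6² = 22557 + (1/36)*1² = 22557 + (1/36)*1 = 22557 + 1/36 = 812053/36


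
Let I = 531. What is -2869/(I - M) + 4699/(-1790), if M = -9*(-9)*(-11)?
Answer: -2954372/636345 ≈ -4.6427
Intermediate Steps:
M = -891 (M = 81*(-11) = -891)
-2869/(I - M) + 4699/(-1790) = -2869/(531 - 1*(-891)) + 4699/(-1790) = -2869/(531 + 891) + 4699*(-1/1790) = -2869/1422 - 4699/1790 = -2954372/636345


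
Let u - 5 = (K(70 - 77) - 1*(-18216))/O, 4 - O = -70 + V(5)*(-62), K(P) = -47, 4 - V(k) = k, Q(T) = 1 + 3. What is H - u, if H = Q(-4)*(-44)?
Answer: -20341/12 ≈ -1695.1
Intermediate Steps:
Q(T) = 4
V(k) = 4 - k
O = 12 (O = 4 - (-70 + (4 - 1*5)*(-62)) = 4 - (-70 + (4 - 5)*(-62)) = 4 - (-70 - 1*(-62)) = 4 - (-70 + 62) = 4 - 1*(-8) = 4 + 8 = 12)
H = -176 (H = 4*(-44) = -176)
u = 18229/12 (u = 5 + (-47 - 1*(-18216))/12 = 5 + (-47 + 18216)*(1/12) = 5 + 18169*(1/12) = 5 + 18169/12 = 18229/12 ≈ 1519.1)
H - u = -176 - 1*18229/12 = -176 - 18229/12 = -20341/12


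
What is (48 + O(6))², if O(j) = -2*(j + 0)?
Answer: 1296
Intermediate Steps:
O(j) = -2*j
(48 + O(6))² = (48 - 2*6)² = (48 - 12)² = 36² = 1296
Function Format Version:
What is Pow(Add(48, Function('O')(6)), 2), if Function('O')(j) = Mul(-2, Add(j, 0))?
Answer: 1296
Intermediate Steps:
Function('O')(j) = Mul(-2, j)
Pow(Add(48, Function('O')(6)), 2) = Pow(Add(48, Mul(-2, 6)), 2) = Pow(Add(48, -12), 2) = Pow(36, 2) = 1296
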